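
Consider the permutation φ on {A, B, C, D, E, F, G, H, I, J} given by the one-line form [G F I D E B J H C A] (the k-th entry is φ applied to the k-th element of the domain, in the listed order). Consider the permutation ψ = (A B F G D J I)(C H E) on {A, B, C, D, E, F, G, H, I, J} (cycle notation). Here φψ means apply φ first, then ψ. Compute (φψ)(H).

φ(H) = H, then ψ(H) = E; composing gives (φψ)(H) = E.

E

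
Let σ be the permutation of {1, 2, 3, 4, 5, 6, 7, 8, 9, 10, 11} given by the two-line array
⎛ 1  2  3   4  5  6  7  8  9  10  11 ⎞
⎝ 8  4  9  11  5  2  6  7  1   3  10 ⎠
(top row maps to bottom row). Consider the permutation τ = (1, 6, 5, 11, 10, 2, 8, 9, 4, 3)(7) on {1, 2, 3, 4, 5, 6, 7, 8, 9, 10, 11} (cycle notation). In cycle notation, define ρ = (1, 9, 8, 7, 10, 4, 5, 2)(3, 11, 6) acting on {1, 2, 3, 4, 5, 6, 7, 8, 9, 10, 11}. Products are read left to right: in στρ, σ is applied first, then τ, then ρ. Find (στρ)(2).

11

Apply the permutations in order: σ(2) = 4, then τ(4) = 3, then ρ(3) = 11. So (στρ)(2) = 11.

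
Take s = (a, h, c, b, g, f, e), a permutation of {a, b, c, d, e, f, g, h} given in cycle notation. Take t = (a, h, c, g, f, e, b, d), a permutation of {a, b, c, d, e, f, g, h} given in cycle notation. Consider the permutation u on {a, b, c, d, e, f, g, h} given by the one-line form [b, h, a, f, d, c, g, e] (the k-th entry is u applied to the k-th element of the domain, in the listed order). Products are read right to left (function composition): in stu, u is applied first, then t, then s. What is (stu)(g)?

e

Apply the permutations in order: u(g) = g, then t(g) = f, then s(f) = e. So (stu)(g) = e.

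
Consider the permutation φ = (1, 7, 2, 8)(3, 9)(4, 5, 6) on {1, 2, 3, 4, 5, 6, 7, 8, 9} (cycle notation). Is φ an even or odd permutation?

The cycle lengths are 4, 3, 2.
A cycle is odd iff its length is even; φ has 2 even-length cycles, so sgn(φ) = (−1)^2 and φ is even.

even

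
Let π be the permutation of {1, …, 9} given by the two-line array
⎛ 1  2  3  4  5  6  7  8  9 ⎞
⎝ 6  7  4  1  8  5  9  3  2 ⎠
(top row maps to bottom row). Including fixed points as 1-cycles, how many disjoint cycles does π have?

2

The cycle decomposition is (1, 6, 5, 8, 3, 4)(2, 7, 9), which has 2 cycles (counting 1-cycles).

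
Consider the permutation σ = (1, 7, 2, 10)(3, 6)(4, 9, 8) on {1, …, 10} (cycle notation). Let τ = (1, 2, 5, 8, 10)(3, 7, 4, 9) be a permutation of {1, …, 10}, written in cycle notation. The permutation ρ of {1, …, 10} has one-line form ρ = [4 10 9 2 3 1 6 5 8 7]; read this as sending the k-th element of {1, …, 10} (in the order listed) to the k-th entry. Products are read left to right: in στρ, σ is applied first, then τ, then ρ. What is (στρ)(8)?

(στρ)(8) = ρ(τ(σ(8))). σ(8) = 4, then τ(4) = 9, then ρ(9) = 8, so the result is 8.

8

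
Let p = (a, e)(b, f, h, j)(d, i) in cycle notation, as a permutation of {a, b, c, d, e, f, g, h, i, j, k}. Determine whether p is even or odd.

odd

The cycle lengths are 4, 2, 2, 1, 1, 1.
A cycle is odd iff its length is even; p has 3 even-length cycles, so sgn(p) = (−1)^3 and p is odd.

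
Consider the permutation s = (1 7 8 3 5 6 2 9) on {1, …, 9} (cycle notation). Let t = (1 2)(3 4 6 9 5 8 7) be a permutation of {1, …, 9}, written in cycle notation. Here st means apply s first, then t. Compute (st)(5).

s(5) = 6, then t(6) = 9; composing gives (st)(5) = 9.

9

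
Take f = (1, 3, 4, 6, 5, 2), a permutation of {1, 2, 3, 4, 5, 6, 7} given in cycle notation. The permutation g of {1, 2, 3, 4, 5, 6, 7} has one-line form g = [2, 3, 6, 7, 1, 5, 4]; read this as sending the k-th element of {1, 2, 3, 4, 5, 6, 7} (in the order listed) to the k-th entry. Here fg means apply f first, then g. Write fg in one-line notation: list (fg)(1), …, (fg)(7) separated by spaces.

6 2 7 5 3 1 4

For each element, apply f then g: 1 → 3 → 6; 2 → 1 → 2; 3 → 4 → 7; 4 → 6 → 5; 5 → 2 → 3; 6 → 5 → 1; 7 → 7 → 4.
So fg in one-line form is 6 2 7 5 3 1 4.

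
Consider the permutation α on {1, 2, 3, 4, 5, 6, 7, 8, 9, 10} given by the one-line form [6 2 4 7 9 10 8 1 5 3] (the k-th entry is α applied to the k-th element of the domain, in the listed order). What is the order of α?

14

The disjoint-cycle form of α has cycle lengths 7, 2, 1.
Since disjoint cycles commute, ord(α) = lcm(7, 2) = 14.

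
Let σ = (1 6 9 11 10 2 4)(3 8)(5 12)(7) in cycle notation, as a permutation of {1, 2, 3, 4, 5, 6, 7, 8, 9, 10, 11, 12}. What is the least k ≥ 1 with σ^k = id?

14

The disjoint cycles have lengths 7, 2, 2, 1.
Since disjoint cycles commute, ord(σ) = lcm(7, 2, 2) = 14.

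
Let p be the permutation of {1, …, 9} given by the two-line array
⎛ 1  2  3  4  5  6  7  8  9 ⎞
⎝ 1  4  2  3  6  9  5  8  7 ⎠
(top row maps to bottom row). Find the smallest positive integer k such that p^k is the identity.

The disjoint-cycle form of p has cycle lengths 4, 3, 1, 1.
The order of p is the least common multiple of its cycle lengths: lcm(4, 3) = 12.

12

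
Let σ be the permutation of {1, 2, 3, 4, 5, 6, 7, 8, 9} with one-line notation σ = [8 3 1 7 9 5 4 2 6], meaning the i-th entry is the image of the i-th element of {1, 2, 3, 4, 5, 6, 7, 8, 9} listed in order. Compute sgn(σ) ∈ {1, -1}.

In disjoint-cycle form the cycle lengths are 4, 3, 2.
A cycle of length ℓ contributes ℓ−1 transpositions, so σ is a product of 3 + 2 + 1 = 6 transpositions — even.

1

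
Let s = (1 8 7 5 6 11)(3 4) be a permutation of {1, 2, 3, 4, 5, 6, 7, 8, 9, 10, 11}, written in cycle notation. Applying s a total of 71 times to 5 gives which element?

5 lies in the 6-cycle (1 8 7 5 6 11).
Since the cycle has length 6, s^71 acts on it the same as s^5 (71 mod 6 = 5).
Stepping 5 places around the cycle: 5 → 6 → 11 → 1 → 8 → 7.

7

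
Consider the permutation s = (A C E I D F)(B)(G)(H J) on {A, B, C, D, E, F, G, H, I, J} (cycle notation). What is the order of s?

The cycle type of s is (6, 2, 1, 1).
The order is lcm(6, 2) = 6.

6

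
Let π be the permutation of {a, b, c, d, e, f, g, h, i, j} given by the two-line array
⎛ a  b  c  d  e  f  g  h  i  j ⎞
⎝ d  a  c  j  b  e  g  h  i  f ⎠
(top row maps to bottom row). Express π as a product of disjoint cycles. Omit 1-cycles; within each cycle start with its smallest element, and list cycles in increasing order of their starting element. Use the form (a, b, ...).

(a, d, j, f, e, b)

Iterating π from a gives a → d → j → f → e → b → a; that is the 6-cycle (a, d, j, f, e, b).
Repeating from the next unused element and collecting all non-trivial cycles gives (a, d, j, f, e, b).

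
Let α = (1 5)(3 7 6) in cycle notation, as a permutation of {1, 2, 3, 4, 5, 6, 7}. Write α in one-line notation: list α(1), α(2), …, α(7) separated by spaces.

Reading each image from the cycles: 1→5, 2→2, 3→7, 4→4, 5→1, 6→3, 7→6.
Listing these in domain order gives 5 2 7 4 1 3 6.

5 2 7 4 1 3 6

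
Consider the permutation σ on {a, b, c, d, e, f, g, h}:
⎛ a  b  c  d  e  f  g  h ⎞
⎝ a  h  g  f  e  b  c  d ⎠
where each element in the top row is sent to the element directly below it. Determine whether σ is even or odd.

In disjoint-cycle form the cycle lengths are 4, 2, 1, 1.
A cycle is odd iff its length is even; σ has 2 even-length cycles, so sgn(σ) = (−1)^2 and σ is even.

even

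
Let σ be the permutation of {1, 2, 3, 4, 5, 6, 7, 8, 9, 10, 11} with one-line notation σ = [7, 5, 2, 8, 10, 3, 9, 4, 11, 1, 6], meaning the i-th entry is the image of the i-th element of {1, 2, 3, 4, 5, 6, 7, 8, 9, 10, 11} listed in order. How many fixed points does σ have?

0

No element satisfies σ(x) = x, so there are 0 fixed points.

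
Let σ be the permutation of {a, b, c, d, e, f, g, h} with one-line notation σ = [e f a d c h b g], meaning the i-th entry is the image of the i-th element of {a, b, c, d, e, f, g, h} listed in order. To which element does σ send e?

e is element number 5 of the domain, and entry number 5 of the one-line form is c, so σ(e) = c.

c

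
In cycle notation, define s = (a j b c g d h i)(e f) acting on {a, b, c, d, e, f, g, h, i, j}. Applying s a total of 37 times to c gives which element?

a

c lies in the 8-cycle (a j b c g d h i).
On an 8-cycle, s^8 is the identity, so s^37 = s^5 there (37 ≡ 5 mod 8).
Stepping 5 places around the cycle: c → g → d → h → i → a.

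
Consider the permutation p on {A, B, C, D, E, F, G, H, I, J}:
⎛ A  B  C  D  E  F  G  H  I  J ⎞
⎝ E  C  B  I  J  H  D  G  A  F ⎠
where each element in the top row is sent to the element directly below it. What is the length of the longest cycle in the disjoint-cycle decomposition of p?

8

Decomposing into disjoint cycles gives (A, E, J, F, H, G, D, I)(B, C); the longest has length 8.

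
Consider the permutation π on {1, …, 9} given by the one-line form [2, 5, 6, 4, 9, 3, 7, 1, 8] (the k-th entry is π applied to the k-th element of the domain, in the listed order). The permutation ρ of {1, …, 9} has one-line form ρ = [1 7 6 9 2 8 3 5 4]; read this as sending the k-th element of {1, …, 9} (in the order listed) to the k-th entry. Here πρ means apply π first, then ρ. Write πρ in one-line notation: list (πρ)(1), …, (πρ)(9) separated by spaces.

7 2 8 9 4 6 3 1 5

For each element, apply π then ρ: 1 → 2 → 7; 2 → 5 → 2; 3 → 6 → 8; 4 → 4 → 9; 5 → 9 → 4; 6 → 3 → 6; 7 → 7 → 3; 8 → 1 → 1; 9 → 8 → 5.
Collecting the images, πρ = [7 2 8 9 4 6 3 1 5].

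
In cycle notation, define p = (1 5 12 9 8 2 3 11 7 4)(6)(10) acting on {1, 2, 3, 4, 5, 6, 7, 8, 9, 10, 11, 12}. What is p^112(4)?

4 lies in the 10-cycle (1 5 12 9 8 2 3 11 7 4).
Since the cycle has length 10, p^112 acts on it the same as p^2 (112 mod 10 = 2).
Advancing 2 steps from 4: 4 → 1 → 5.

5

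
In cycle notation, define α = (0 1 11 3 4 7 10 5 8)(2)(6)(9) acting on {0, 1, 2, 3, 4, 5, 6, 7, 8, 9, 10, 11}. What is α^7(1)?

1 lies in the 9-cycle (0 1 11 3 4 7 10 5 8).
Stepping 7 places around the cycle: 1 → 11 → 3 → 4 → 7 → 10 → 5 → 8.

8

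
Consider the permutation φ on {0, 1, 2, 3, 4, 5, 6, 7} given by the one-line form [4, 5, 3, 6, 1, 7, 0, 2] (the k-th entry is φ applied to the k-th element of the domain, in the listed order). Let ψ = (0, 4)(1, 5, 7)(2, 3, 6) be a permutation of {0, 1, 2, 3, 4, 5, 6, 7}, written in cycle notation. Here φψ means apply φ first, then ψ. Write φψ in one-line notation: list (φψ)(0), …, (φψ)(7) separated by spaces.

0 7 6 2 5 1 4 3

(φψ)(x) = ψ(φ(x)). Computing each image: ψ(φ(0)) = ψ(4) = 0, ψ(φ(1)) = ψ(5) = 7, ψ(φ(2)) = ψ(3) = 6, ψ(φ(3)) = ψ(6) = 2, ψ(φ(4)) = ψ(1) = 5, ψ(φ(5)) = ψ(7) = 1, ψ(φ(6)) = ψ(0) = 4, ψ(φ(7)) = ψ(2) = 3.
Hence φψ = [0 7 6 2 5 1 4 3].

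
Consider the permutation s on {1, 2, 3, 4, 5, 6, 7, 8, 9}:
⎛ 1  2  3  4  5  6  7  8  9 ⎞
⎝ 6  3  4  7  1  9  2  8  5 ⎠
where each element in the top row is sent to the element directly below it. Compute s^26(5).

6

Tracing 5 → 1 → … returns to 5 after 4 steps, so 5 lies in a 4-cycle (1, 6, 9, 5).
Powers repeat with period 4 on this cycle, and 26 mod 4 = 2, so s^26(5) = s^2(5).
Stepping 2 places around the cycle: 5 → 1 → 6.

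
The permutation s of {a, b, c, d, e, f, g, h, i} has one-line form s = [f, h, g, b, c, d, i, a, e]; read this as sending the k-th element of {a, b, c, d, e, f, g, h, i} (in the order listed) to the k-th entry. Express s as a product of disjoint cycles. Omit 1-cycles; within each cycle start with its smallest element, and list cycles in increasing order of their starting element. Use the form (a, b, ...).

From a: a → f → d → b → h → a, closing the cycle (a, f, d, b, h).
Continuing from each remaining unvisited element yields (a, f, d, b, h)(c, g, i, e).

(a, f, d, b, h)(c, g, i, e)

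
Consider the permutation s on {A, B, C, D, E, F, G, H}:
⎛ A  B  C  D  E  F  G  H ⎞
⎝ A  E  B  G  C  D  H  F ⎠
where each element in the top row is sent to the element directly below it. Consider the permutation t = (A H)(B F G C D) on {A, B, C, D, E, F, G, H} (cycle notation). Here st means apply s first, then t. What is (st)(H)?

First apply s: s(H) = F, then t(F) = G. Thus (st)(H) = G.

G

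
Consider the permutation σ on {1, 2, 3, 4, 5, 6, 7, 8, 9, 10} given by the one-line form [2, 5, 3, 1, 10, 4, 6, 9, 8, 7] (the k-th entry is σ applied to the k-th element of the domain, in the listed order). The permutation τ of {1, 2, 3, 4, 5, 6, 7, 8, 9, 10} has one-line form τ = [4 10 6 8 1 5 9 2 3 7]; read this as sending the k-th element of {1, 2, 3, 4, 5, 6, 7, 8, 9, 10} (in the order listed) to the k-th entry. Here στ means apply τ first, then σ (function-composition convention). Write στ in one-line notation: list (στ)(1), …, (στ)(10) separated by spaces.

1 7 4 9 2 10 8 5 3 6

For each element, apply τ then σ: 1 → 4 → 1; 2 → 10 → 7; 3 → 6 → 4; 4 → 8 → 9; 5 → 1 → 2; 6 → 5 → 10; 7 → 9 → 8; 8 → 2 → 5; 9 → 3 → 3; 10 → 7 → 6.
Collecting the images, στ = [1 7 4 9 2 10 8 5 3 6].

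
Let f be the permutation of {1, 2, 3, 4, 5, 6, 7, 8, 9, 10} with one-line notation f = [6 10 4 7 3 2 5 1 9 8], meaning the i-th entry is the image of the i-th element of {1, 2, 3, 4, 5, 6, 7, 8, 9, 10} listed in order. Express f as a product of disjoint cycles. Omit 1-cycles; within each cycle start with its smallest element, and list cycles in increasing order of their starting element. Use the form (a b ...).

(1 6 2 10 8)(3 4 7 5)

Start at 1 and follow images: 1 → 6 → 2 → 10 → 8 → 1, giving the cycle (1 6 2 10 8).
Continuing from each remaining unvisited element yields (1 6 2 10 8)(3 4 7 5).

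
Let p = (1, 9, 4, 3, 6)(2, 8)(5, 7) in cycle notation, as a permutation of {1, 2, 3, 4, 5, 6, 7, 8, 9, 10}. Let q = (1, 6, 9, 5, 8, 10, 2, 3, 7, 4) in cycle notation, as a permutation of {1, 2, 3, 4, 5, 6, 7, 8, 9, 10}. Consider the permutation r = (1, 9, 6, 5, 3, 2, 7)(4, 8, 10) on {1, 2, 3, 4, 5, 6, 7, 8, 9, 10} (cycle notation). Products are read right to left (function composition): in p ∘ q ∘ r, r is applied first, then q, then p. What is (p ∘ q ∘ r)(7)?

1

(p ∘ q ∘ r)(7) = p(q(r(7))). r(7) = 1, then q(1) = 6, then p(6) = 1, so the result is 1.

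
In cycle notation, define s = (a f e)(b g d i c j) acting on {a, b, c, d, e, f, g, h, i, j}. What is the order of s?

The disjoint cycles have lengths 6, 3, 1.
The order is lcm(6, 3) = 6.

6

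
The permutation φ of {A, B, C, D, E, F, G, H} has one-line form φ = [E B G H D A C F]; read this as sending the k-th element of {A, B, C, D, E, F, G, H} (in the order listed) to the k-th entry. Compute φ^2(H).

A

Tracing H → F → … returns to H after 5 steps, so H lies in a 5-cycle (A, E, D, H, F).
Advancing 2 steps from H: H → F → A.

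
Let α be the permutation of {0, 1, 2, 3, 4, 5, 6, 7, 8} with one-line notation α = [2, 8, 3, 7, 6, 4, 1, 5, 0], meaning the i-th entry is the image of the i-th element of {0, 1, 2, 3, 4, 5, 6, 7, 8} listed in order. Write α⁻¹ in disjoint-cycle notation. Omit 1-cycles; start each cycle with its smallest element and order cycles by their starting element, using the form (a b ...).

The cycle decomposition of α is (0 2 3 7 5 4 6 1 8).
The inverse reverses every cycle; in canonical form, α⁻¹ = (0 8 1 6 4 5 7 3 2).

(0 8 1 6 4 5 7 3 2)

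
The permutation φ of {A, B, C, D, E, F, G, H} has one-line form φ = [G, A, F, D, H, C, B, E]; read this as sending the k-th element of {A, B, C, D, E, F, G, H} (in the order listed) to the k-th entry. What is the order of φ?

Decomposing into disjoint cycles gives cycle lengths 3, 2, 2, 1.
The order is lcm(3, 2, 2) = 6.

6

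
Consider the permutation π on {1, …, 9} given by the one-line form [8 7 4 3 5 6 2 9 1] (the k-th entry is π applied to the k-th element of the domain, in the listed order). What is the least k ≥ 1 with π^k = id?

6

Decomposing into disjoint cycles gives cycle lengths 3, 2, 2, 1, 1.
The order of π is the least common multiple of its cycle lengths: lcm(3, 2, 2) = 6.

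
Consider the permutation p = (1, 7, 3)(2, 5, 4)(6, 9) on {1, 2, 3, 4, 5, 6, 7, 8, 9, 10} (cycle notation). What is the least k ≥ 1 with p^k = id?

6

The cycle type of p is (3, 3, 2, 1, 1).
The order of p is the least common multiple of its cycle lengths: lcm(3, 3, 2) = 6.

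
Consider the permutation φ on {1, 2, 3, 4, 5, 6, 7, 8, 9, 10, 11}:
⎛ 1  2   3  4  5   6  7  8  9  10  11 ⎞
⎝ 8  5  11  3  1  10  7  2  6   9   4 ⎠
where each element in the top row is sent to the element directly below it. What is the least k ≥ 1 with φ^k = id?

12

Decomposing into disjoint cycles gives cycle lengths 4, 3, 3, 1.
Since disjoint cycles commute, ord(φ) = lcm(4, 3, 3) = 12.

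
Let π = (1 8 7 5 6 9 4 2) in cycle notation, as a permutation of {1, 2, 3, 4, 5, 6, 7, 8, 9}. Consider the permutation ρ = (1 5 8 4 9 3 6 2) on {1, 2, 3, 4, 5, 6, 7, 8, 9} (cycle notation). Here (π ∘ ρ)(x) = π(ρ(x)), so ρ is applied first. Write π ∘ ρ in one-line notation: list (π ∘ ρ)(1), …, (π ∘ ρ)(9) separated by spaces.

6 8 9 4 7 1 5 2 3

Chase each element through ρ then π: 1 → 5 → 6; 2 → 1 → 8; 3 → 6 → 9; 4 → 9 → 4; 5 → 8 → 7; 6 → 2 → 1; 7 → 7 → 5; 8 → 4 → 2; 9 → 3 → 3.
Collecting the images, π ∘ ρ = [6 8 9 4 7 1 5 2 3].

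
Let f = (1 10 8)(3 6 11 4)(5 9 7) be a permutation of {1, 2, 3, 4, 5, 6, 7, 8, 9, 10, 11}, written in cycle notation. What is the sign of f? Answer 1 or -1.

-1

The cycle lengths are 4, 3, 3, 1.
A cycle of length ℓ contributes ℓ−1 transpositions, so f is a product of 3 + 2 + 2 = 7 transpositions — odd.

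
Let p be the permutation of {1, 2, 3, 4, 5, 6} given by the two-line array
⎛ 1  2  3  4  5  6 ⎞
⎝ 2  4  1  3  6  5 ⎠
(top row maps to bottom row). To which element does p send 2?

The entry below 2 in the array is 4, so p(2) = 4.

4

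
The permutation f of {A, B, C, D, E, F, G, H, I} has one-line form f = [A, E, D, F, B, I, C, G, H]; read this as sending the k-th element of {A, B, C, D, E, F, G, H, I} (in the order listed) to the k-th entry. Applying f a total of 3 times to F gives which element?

Tracing F → I → … returns to F after 6 steps, so F lies in a 6-cycle (C, D, F, I, H, G).
Advancing 3 steps from F: F → I → H → G.

G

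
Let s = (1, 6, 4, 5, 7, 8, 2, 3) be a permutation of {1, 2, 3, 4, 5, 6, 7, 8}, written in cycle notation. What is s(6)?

4

Within (1, 6, 4, 5, 7, 8, 2, 3), 6 ↦ 4.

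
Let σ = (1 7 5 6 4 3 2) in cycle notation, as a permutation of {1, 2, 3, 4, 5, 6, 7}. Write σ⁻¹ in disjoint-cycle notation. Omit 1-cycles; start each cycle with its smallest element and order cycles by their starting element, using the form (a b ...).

Inverting a permutation written in cycle notation just reverses the order within every cycle.
After reversing and putting each cycle's least element first, σ⁻¹ = (1 2 3 4 6 5 7).

(1 2 3 4 6 5 7)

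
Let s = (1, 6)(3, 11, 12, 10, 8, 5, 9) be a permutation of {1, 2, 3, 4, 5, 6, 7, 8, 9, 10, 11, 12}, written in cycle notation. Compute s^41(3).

3 lies in the 7-cycle (3, 11, 12, 10, 8, 5, 9).
Since the cycle has length 7, s^41 acts on it the same as s^6 (41 mod 7 = 6).
Stepping 6 places around the cycle: 3 → 11 → 12 → 10 → 8 → 5 → 9.

9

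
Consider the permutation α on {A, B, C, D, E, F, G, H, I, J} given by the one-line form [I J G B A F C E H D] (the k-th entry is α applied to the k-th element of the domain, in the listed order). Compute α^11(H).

Tracing H → E → … returns to H after 4 steps, so H lies in a 4-cycle (A, I, H, E).
On a 4-cycle, α^4 is the identity, so α^11 = α^3 there (11 ≡ 3 mod 4).
Stepping 3 places around the cycle: H → E → A → I.

I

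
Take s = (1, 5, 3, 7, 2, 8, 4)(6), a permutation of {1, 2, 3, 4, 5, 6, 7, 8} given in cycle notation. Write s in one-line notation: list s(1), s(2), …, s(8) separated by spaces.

Image by image: 1→5, 2→8, 3→7, 4→1, 5→3, 6→6, 7→2, 8→4.
Listing these in domain order gives 5 8 7 1 3 6 2 4.

5 8 7 1 3 6 2 4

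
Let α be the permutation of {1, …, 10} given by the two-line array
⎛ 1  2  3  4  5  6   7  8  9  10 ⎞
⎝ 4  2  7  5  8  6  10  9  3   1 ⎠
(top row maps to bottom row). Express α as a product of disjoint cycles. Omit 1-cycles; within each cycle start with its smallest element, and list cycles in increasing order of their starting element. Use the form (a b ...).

(1 4 5 8 9 3 7 10)

Iterating α from 1 gives 1 → 4 → 5 → 8 → 9 → 3 → 7 → 10 → 1; that is the 8-cycle (1 4 5 8 9 3 7 10).
Continuing from each remaining unvisited element yields (1 4 5 8 9 3 7 10).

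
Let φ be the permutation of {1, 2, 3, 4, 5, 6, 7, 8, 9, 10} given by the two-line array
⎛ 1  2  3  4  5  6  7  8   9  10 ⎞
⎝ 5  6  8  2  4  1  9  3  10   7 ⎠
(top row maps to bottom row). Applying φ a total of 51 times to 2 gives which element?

Tracing 2 → 6 → … returns to 2 after 5 steps, so 2 lies in a 5-cycle (1, 5, 4, 2, 6).
Since the cycle has length 5, φ^51 acts on it the same as φ^1 (51 mod 5 = 1).
Advancing 1 step from 2: 2 → 6.

6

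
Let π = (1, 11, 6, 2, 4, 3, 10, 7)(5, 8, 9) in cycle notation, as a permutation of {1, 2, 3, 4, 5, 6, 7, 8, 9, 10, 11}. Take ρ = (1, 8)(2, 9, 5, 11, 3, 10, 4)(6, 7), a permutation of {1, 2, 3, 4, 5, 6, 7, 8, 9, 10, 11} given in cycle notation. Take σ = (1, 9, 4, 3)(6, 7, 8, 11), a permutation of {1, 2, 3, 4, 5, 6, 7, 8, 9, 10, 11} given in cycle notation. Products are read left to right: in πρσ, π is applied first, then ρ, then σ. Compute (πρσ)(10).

Apply the permutations in order: π(10) = 7, then ρ(7) = 6, then σ(6) = 7. So (πρσ)(10) = 7.

7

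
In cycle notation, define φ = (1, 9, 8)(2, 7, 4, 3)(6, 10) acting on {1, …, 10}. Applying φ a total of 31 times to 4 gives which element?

4 lies in the 4-cycle (2, 7, 4, 3).
Since the cycle has length 4, φ^31 acts on it the same as φ^3 (31 mod 4 = 3).
Advancing 3 steps from 4: 4 → 3 → 2 → 7.

7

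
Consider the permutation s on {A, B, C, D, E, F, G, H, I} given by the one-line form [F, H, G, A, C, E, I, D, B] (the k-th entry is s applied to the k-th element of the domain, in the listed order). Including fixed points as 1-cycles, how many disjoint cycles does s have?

The cycle decomposition is (A, F, E, C, G, I, B, H, D), which has 1 cycle (counting 1-cycles).

1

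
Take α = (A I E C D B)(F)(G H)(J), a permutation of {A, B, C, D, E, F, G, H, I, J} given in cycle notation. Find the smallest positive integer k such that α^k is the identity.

The disjoint cycles have lengths 6, 2, 1, 1.
The order is lcm(6, 2) = 6.

6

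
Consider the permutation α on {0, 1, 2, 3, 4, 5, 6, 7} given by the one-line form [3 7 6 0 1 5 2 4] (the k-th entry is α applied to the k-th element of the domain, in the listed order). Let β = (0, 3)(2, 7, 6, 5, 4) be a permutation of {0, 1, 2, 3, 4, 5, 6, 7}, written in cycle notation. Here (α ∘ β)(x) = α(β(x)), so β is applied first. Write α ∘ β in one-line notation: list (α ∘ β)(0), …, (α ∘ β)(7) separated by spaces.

For each element, apply β then α: 0 → 3 → 0; 1 → 1 → 7; 2 → 7 → 4; 3 → 0 → 3; 4 → 2 → 6; 5 → 4 → 1; 6 → 5 → 5; 7 → 6 → 2.
Collecting the images, α ∘ β = [0 7 4 3 6 1 5 2].

0 7 4 3 6 1 5 2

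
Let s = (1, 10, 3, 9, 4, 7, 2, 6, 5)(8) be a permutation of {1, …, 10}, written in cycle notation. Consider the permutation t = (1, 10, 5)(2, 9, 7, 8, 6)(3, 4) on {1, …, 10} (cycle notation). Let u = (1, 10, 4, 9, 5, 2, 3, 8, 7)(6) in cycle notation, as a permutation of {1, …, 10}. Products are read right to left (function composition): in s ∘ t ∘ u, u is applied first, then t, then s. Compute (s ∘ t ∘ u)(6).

6

Chase 6: u(6) = 6; t(6) = 2; s(2) = 6. Hence (s ∘ t ∘ u)(6) = 6.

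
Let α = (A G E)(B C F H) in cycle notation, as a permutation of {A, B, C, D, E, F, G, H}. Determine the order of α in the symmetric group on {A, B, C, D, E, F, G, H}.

The disjoint cycles have lengths 4, 3, 1.
The order is lcm(4, 3) = 12.

12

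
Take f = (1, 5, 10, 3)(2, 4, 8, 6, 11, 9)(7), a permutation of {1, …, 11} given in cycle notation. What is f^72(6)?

6

6 lies in the 6-cycle (2, 4, 8, 6, 11, 9).
Since the cycle has length 6, f^72 acts on it the same as f^0 (72 mod 6 = 0).
So f^72(6) = 6.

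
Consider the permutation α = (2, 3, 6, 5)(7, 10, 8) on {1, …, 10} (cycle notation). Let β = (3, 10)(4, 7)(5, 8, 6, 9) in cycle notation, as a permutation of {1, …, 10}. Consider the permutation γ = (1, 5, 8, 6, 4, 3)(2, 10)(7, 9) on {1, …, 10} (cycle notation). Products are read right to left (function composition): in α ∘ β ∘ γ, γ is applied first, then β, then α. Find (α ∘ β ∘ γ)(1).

(α ∘ β ∘ γ)(1) = α(β(γ(1))). γ(1) = 5, then β(5) = 8, then α(8) = 7, so the result is 7.

7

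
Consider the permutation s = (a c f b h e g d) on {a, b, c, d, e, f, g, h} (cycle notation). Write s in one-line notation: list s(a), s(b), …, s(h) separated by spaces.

c h f a g b d e

Image by image: a↦c, b↦h, c↦f, d↦a, e↦g, f↦b, g↦d, h↦e.
So the one-line form is c h f a g b d e.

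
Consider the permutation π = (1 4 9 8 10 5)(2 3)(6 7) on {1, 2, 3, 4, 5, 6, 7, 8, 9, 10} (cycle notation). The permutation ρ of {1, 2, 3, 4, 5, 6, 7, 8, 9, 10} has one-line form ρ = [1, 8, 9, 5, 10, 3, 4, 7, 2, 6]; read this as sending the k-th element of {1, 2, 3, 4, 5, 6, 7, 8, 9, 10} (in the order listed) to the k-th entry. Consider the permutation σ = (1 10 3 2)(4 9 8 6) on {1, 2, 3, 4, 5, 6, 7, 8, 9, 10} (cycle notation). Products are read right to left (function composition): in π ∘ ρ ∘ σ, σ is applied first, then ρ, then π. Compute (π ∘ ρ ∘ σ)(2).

4

Chase 2: σ(2) = 1; ρ(1) = 1; π(1) = 4. Hence (π ∘ ρ ∘ σ)(2) = 4.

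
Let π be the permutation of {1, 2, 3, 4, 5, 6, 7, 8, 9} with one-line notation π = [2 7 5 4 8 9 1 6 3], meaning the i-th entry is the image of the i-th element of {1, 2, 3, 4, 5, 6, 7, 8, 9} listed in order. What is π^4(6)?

8

Tracing 6 → 9 → … returns to 6 after 5 steps, so 6 lies in a 5-cycle (3, 5, 8, 6, 9).
Stepping 4 places around the cycle: 6 → 9 → 3 → 5 → 8.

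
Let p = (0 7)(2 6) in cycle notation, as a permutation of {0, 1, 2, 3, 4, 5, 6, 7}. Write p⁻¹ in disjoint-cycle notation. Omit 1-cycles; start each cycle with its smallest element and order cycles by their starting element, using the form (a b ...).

(0 7)(2 6)

If p sends a → b within a cycle, p⁻¹ sends b → a; equivalently, reverse each cycle.
After reversing and putting each cycle's least element first, p⁻¹ = (0 7)(2 6).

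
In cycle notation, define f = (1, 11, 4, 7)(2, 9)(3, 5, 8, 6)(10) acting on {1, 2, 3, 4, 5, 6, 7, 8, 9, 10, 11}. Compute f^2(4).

1

4 lies in the 4-cycle (1, 11, 4, 7).
Stepping 2 places around the cycle: 4 → 7 → 1.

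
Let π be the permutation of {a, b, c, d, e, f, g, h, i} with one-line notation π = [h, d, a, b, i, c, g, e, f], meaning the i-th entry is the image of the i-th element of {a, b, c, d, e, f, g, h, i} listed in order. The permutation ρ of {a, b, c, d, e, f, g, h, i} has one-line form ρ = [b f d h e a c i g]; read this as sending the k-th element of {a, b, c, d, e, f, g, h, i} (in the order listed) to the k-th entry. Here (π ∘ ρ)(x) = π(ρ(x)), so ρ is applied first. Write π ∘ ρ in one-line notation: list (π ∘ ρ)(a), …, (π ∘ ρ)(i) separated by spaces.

Chase each element through ρ then π: a → b → d; b → f → c; c → d → b; d → h → e; e → e → i; f → a → h; g → c → a; h → i → f; i → g → g.
So π ∘ ρ in one-line form is d c b e i h a f g.

d c b e i h a f g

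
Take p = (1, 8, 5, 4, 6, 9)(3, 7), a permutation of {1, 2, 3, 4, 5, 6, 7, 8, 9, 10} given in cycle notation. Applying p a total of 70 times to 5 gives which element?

5 lies in the 6-cycle (1, 8, 5, 4, 6, 9).
Since the cycle has length 6, p^70 acts on it the same as p^4 (70 mod 6 = 4).
Stepping 4 places around the cycle: 5 → 4 → 6 → 9 → 1.

1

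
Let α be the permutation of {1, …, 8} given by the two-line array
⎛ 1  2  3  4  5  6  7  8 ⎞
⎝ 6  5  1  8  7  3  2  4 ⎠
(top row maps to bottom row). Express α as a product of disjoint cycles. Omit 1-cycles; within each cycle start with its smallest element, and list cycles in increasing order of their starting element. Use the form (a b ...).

(1 6 3)(2 5 7)(4 8)

Iterating α from 1 gives 1 → 6 → 3 → 1; that is the 3-cycle (1 6 3).
Repeating from the next unused element and collecting all non-trivial cycles gives (1 6 3)(2 5 7)(4 8).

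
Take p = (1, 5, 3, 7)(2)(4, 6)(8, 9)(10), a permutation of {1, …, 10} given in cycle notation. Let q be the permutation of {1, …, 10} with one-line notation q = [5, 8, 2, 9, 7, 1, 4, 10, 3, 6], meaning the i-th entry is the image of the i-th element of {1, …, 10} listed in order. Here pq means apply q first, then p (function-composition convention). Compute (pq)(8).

10

q(8) = 10, then p(10) = 10; composing gives (pq)(8) = 10.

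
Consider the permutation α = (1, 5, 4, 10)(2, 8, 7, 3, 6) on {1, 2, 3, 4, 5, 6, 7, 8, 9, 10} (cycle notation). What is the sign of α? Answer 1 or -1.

-1

The cycle lengths are 5, 4, 1.
A cycle is odd iff its length is even; α has 1 even-length cycle, so sgn(α) = (−1)^1 and α is odd.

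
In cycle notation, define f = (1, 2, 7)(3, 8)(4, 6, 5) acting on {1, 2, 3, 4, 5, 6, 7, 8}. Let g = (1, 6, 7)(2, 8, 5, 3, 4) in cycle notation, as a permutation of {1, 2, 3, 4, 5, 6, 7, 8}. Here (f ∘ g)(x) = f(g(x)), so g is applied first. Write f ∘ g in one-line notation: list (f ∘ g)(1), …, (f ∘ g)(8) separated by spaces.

5 3 6 7 8 1 2 4

(f ∘ g)(x) = f(g(x)). Computing each image: f(g(1)) = f(6) = 5, f(g(2)) = f(8) = 3, f(g(3)) = f(4) = 6, f(g(4)) = f(2) = 7, f(g(5)) = f(3) = 8, f(g(6)) = f(7) = 1, f(g(7)) = f(1) = 2, f(g(8)) = f(5) = 4.
Hence f ∘ g = [5 3 6 7 8 1 2 4].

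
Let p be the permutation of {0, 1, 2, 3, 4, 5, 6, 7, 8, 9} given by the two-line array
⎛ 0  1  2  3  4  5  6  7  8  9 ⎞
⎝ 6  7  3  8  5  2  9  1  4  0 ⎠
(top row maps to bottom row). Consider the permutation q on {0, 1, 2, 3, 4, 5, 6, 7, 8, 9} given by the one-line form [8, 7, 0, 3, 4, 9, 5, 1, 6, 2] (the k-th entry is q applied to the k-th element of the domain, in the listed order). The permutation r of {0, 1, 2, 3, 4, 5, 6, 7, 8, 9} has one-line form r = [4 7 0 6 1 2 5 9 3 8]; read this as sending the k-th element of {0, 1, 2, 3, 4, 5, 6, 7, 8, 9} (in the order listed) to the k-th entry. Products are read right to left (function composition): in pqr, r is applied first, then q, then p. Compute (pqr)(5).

6

Apply the permutations in order: r(5) = 2, then q(2) = 0, then p(0) = 6. So (pqr)(5) = 6.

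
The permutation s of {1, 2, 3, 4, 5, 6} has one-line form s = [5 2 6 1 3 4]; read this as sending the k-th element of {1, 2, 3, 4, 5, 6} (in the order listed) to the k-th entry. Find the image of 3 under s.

6

3 is element number 3 of the domain, and entry number 3 of the one-line form is 6, so s(3) = 6.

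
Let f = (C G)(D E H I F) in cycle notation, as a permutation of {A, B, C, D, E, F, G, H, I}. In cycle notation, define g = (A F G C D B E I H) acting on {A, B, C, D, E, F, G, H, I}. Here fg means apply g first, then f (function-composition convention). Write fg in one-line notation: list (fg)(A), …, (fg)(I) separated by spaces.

D H E B F C G A I

(fg)(x) = f(g(x)). Computing each image: f(g(A)) = f(F) = D, f(g(B)) = f(E) = H, f(g(C)) = f(D) = E, f(g(D)) = f(B) = B, f(g(E)) = f(I) = F, f(g(F)) = f(G) = C, f(g(G)) = f(C) = G, f(g(H)) = f(A) = A, f(g(I)) = f(H) = I.
Hence fg = [D H E B F C G A I].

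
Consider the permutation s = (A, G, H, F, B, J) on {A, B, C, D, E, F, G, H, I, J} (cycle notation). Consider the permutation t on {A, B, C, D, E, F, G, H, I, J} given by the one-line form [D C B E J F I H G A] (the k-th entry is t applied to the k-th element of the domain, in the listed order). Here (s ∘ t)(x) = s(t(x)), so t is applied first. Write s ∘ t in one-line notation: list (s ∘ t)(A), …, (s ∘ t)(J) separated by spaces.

(s ∘ t)(x) = s(t(x)). Computing each image: s(t(A)) = s(D) = D, s(t(B)) = s(C) = C, s(t(C)) = s(B) = J, s(t(D)) = s(E) = E, s(t(E)) = s(J) = A, s(t(F)) = s(F) = B, s(t(G)) = s(I) = I, s(t(H)) = s(H) = F, s(t(I)) = s(G) = H, s(t(J)) = s(A) = G.
Hence s ∘ t = [D C J E A B I F H G].

D C J E A B I F H G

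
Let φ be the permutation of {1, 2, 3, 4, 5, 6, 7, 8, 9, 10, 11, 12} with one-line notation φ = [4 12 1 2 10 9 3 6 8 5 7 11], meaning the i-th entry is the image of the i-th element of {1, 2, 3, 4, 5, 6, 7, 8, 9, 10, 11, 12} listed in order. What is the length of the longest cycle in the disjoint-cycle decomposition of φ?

7

Decomposing into disjoint cycles gives (1, 4, 2, 12, 11, 7, 3)(5, 10)(6, 9, 8); the longest has length 7.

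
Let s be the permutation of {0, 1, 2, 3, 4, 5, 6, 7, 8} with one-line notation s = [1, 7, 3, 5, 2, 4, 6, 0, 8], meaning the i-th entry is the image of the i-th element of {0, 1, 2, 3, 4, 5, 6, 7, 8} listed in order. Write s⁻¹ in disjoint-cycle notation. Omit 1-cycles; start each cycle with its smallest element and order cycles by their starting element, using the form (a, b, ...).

(0, 7, 1)(2, 4, 5, 3)

The cycle decomposition of s is (0, 1, 7)(2, 3, 5, 4).
The inverse reverses every cycle; in canonical form, s⁻¹ = (0, 7, 1)(2, 4, 5, 3).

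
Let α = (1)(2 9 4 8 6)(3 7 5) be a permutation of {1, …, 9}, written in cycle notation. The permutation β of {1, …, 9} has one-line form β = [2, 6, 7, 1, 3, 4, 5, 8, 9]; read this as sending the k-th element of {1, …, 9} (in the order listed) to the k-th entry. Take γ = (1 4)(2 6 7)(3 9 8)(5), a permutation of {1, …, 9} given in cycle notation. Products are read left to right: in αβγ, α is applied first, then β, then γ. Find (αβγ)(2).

Chase 2: α(2) = 9; β(9) = 9; γ(9) = 8. Hence (αβγ)(2) = 8.

8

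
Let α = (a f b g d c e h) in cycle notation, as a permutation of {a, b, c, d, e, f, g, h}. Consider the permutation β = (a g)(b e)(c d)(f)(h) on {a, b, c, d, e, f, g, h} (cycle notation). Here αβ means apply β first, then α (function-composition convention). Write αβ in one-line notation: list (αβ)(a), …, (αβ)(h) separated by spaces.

(αβ)(x) = α(β(x)). Computing each image: α(β(a)) = α(g) = d, α(β(b)) = α(e) = h, α(β(c)) = α(d) = c, α(β(d)) = α(c) = e, α(β(e)) = α(b) = g, α(β(f)) = α(f) = b, α(β(g)) = α(a) = f, α(β(h)) = α(h) = a.
Hence αβ = [d h c e g b f a].

d h c e g b f a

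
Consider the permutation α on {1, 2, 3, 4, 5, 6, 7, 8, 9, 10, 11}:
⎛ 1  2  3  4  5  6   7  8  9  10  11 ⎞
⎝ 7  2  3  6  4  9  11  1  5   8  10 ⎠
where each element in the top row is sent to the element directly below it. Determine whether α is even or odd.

In disjoint-cycle form the cycle lengths are 5, 4, 1, 1.
A cycle of length ℓ contributes ℓ−1 transpositions, so α is a product of 4 + 3 = 7 transpositions — odd.

odd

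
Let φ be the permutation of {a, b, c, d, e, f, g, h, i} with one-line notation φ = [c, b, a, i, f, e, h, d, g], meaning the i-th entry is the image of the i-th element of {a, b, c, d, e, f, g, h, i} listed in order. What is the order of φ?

The disjoint-cycle form of φ has cycle lengths 4, 2, 2, 1.
The order of φ is the least common multiple of its cycle lengths: lcm(4, 2, 2) = 4.

4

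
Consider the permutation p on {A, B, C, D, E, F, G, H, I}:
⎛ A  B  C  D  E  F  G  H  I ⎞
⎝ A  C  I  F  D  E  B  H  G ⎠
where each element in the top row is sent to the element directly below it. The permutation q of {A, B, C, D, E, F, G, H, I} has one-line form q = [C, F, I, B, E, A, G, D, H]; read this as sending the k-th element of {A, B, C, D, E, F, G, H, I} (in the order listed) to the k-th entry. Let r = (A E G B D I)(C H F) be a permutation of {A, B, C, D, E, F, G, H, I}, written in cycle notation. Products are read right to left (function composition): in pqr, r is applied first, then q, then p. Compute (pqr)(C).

Chase C: r(C) = H; q(H) = D; p(D) = F. Hence (pqr)(C) = F.

F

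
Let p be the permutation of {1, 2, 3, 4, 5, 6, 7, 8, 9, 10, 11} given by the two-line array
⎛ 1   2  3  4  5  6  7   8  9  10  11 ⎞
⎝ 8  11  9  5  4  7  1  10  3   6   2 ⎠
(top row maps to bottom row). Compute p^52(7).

Tracing 7 → 1 → … returns to 7 after 5 steps, so 7 lies in a 5-cycle (1, 8, 10, 6, 7).
On a 5-cycle, p^5 is the identity, so p^52 = p^2 there (52 ≡ 2 mod 5).
Stepping 2 places around the cycle: 7 → 1 → 8.

8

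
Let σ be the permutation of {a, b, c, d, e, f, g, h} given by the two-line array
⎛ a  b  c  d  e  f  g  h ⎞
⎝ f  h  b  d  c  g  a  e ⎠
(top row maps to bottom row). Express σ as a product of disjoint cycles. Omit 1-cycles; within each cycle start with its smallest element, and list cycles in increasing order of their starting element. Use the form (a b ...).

(a f g)(b h e c)

From a: a → f → g → a, closing the cycle (a f g).
Continuing from each remaining unvisited element yields (a f g)(b h e c).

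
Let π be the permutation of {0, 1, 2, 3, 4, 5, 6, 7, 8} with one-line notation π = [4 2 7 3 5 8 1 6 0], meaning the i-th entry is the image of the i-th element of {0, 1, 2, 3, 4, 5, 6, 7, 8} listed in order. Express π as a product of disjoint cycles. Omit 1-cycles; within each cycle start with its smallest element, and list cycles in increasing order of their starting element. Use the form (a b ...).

(0 4 5 8)(1 2 7 6)

Start at 0 and follow images: 0 → 4 → 5 → 8 → 0, giving the cycle (0 4 5 8).
Continuing from each remaining unvisited element yields (0 4 5 8)(1 2 7 6).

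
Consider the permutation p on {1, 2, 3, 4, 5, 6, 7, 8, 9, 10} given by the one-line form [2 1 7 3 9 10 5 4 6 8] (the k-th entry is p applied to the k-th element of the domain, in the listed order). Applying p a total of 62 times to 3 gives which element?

Tracing 3 → 7 → … returns to 3 after 8 steps, so 3 lies in an 8-cycle (3 7 5 9 6 10 8 4).
Since the cycle has length 8, p^62 acts on it the same as p^6 (62 mod 8 = 6).
Stepping 6 places around the cycle: 3 → 7 → 5 → 9 → 6 → 10 → 8.

8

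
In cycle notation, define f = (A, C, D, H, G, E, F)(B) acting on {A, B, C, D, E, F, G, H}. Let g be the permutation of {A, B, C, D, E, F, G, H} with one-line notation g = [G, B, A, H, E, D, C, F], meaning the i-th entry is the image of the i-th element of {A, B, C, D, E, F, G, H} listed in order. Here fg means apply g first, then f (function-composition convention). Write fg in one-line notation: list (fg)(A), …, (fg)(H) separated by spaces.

E B C G F H D A

For each element, apply g then f: A → G → E; B → B → B; C → A → C; D → H → G; E → E → F; F → D → H; G → C → D; H → F → A.
Collecting the images, fg = [E B C G F H D A].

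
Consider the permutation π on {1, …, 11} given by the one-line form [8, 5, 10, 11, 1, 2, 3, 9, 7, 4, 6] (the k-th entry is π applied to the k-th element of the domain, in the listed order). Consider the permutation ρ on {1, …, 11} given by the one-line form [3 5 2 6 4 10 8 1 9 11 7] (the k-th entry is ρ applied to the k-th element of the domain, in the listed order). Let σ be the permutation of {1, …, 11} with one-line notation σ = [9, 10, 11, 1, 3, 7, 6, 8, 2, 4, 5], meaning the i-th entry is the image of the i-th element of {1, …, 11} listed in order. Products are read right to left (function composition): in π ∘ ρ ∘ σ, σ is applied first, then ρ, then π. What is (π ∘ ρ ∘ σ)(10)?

2

(π ∘ ρ ∘ σ)(10) = π(ρ(σ(10))). σ(10) = 4, then ρ(4) = 6, then π(6) = 2, so the result is 2.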